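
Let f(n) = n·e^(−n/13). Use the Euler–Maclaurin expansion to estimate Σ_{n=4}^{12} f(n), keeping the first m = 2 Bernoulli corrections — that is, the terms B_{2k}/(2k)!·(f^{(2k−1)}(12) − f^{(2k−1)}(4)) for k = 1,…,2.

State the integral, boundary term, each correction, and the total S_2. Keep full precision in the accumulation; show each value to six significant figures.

S_2 ≈ 37.1597

∫_4^12 x·e^(−x/13) dx evaluates to 33.3455.
Boundary: ½(f(4) + f(12)) = ½(2.94057 + 4.76754) = 3.85405.
Integral + boundary = 37.1995.
k=1: B_{2}/(2)! × [f^{(1)}(12) − f^{(1)}(4)] = 1/12 × (0.0305611 − 0.508944) = -0.0398652.
Running total after k=1: 37.1597.
k=2: B_{4}/(4)! × [f^{(3)}(12) − f^{(3)}(4)] = −1/720 × (0.00488255 − 0.0117114) = 9.48452e-06.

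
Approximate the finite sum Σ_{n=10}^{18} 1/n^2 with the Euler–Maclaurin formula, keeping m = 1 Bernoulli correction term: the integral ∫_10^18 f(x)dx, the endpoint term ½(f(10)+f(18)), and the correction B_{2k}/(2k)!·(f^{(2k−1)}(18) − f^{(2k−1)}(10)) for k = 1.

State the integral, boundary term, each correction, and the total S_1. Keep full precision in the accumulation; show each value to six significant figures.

∫_10^18 1/x^2 dx evaluates to 0.0444444.
Boundary: ½(f(10) + f(18)) = ½(0.0100000 + 0.00308642) = 0.00654321.
So far: 0.0509877.
k=1: B_{2}/(2)! × [f^{(1)}(18) − f^{(1)}(10)] = 1/12 × (-0.000342936 − (-0.00200000)) = 0.000138089.

S_1 ≈ 0.0511257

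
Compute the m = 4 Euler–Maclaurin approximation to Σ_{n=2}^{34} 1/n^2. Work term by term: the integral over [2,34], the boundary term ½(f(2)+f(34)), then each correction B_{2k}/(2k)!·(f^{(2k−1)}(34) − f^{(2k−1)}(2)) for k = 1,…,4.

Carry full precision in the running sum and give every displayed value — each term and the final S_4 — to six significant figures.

∫_2^34 1/x^2 dx evaluates to 0.470588.
½[f(2) + f(34)] = ½[0.250000 + 0.000865052] = 0.125433.
Running total after boundary: 0.596021.
Order-1 term: 1/12 · (-5.08854e-05 − (-0.250000)) = 0.0208291.
Running total after k=1: 0.616850.
Order-2 term: −1/720 · (-5.28222e-07 − (-0.750000)) = -0.00104167.
Running total after k=2: 0.615808.
Order-3 term: 1/30240 · (-1.37082e-08 − (-5.62500)) = 0.000186012.
Running total after k=3: 0.615994.
Order-4 term: −1/1209600 · (-6.64065e-10 − (-78.7500)) = -6.51042e-05.

S_4 ≈ 0.615929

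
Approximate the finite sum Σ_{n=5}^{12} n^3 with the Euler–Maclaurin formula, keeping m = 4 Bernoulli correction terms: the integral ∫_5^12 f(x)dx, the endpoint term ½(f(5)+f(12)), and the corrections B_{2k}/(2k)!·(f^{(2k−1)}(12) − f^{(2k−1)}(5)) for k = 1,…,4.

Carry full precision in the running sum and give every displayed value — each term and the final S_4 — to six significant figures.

Integral: ∫_5^12 x^3 dx = 5027.75.
Boundary: ½(f(5) + f(12)) = ½(125.000 + 1728.00) = 926.500.
Running total after boundary: 5954.25.
Correction k=1: B_{2}/2! · (f^{(1)}(12) − f^{(1)}(5)) = 1/12 · (432.000 − 75.0000) = 29.7500.
Running total after k=1: 5984.00.
Correction k=2: B_{4}/4! · (f^{(3)}(12) − f^{(3)}(5)) = −1/720 · (6.00000 − 6.00000) = 0.00000.
Running total after k=2: 5984.00.
Correction k=3: B_{6}/6! · (f^{(5)}(12) − f^{(5)}(5)) = 1/30240 · (0.00000 − 0.00000) = 0.00000.
Running total after k=3: 5984.00.
Correction k=4: B_{8}/8! · (f^{(7)}(12) − f^{(7)}(5)) = −1/1209600 · (0.00000 − 0.00000) = 0.00000.

S_4 ≈ 5984.00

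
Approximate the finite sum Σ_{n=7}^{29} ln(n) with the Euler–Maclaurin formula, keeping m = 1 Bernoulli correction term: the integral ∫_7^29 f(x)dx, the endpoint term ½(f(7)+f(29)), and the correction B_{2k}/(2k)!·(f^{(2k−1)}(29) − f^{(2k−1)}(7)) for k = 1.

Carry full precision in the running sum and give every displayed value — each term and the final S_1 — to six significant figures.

The integral term ∫_7^29 ln(x) dx = 62.0302.
½[f(7) + f(29)] = ½[1.94591 + 3.36730] = 2.65660.
Running total after boundary: 64.6868.
Order-1 term: 1/12 · (0.0344828 − 0.142857) = -0.00903120.

S_1 ≈ 64.6778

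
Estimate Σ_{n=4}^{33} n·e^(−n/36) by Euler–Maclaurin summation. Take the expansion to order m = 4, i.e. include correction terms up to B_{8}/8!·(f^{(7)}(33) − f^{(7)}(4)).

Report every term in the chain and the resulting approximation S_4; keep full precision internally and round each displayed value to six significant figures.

∫_4^33 x·e^(−x/36) dx evaluates to 295.342.
½[f(4) + f(33)] = ½[3.57936 + 13.1950] = 8.38720.
So far: 303.729.
Correction k=1: B_{2}/2! · (f^{(1)}(33) − f^{(1)}(4)) = 1/12 · (0.0333208 − 0.795413) = -0.0635077.
After k=1: 303.666.
Correction k=2: B_{4}/4! · (f^{(3)}(33) − f^{(3)}(4)) = −1/720 · (0.000642762 − 0.00199467) = 1.87765e-06.
After k=2: 303.666.
Correction k=3: B_{6}/6! · (f^{(5)}(33) − f^{(5)}(4)) = 1/30240 · (9.72079e-07 − 2.60463e-06) = -5.39863e-11.
After k=3: 303.666.
Correction k=4: B_{8}/8! · (f^{(7)}(33) − f^{(7)}(4)) = −1/1209600 · (1.11744e-09 − 2.83191e-09) = 1.41739e-15.

S_4 ≈ 303.666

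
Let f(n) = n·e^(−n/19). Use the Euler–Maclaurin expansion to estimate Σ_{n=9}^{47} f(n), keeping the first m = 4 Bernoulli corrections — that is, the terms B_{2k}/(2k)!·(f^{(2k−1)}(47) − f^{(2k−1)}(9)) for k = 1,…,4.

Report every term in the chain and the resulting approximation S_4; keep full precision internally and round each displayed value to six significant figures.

S_4 ≈ 230.344

The integral term ∫_9^47 x·e^(−x/19) dx = 225.599.
Boundary: ½(f(9) + f(47)) = ½(5.60433 + 3.96087) = 4.78260.
Running total after boundary: 230.382.
Order-1 term: 1/12 · (-0.124193 − 0.327739) = -0.0376610.
Partial sum through k=1: 230.344.
Order-2 term: −1/720 · (0.000122866 − 0.00435775) = 5.88178e-06.
Partial sum through k=2: 230.344.
Order-3 term: 1/30240 · (1.63368e-06 − 2.16278e-05) = -6.61181e-10.
Partial sum through k=3: 230.344.
Order-4 term: −1/1209600 · (8.10804e-09 − 8.63830e-08) = 6.47114e-14.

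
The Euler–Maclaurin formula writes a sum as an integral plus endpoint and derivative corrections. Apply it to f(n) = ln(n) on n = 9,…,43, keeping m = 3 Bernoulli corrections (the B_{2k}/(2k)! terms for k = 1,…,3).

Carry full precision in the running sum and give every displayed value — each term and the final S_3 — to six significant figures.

∫_9^43 ln(x) dx evaluates to 107.957.
Boundary: ½(f(9) + f(43)) = ½(2.19722 + 3.76120) = 2.97921.
So far: 110.936.
Order-1 term: 1/12 · (0.0232558 − 0.111111) = -0.00732127.
Running total after k=1: 110.928.
Order-2 term: −1/720 · (2.51550e-05 − 0.00274348) = 3.77546e-06.
Running total after k=2: 110.928.
Order-3 term: 1/30240 · (1.63256e-07 − 0.000406442) = -1.34351e-08.

S_3 ≈ 110.928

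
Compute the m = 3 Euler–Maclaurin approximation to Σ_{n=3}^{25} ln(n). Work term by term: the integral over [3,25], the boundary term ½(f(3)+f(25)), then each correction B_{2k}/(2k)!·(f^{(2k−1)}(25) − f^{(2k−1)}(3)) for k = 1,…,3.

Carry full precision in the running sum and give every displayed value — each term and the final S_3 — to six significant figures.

S_3 ≈ 57.3105

∫_3^25 ln(x) dx evaluates to 55.1761.
½[f(3) + f(25)] = ½[1.09861 + 3.21888] = 2.15874.
Integral + boundary = 57.3348.
Order-1 term: 1/12 · (0.0400000 − 0.333333) = -0.0244444.
Partial sum through k=1: 57.3104.
Order-2 term: −1/720 · (0.000128000 − 0.0740741) = 0.000102703.
Partial sum through k=2: 57.3105.
Order-3 term: 1/30240 · (2.45760e-06 − 0.0987654) = -3.26597e-06.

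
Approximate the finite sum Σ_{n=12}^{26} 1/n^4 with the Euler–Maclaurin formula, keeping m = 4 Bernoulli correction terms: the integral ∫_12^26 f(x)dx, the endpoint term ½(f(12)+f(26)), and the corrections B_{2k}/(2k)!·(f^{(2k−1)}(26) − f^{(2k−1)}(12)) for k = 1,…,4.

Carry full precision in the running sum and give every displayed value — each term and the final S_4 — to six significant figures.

S_4 ≈ 0.000200450

Integral: ∫_12^26 1/x^4 dx = 0.000173936.
Boundary: ½(f(12) + f(26)) = ½(4.82253e-05 + 2.18830e-06) = 2.52068e-05.
So far: 0.000199143.
Correction k=1: B_{2}/2! · (f^{(1)}(26) − f^{(1)}(12)) = 1/12 · (-3.36661e-07 − (-1.60751e-05)) = 1.31154e-06.
After k=1: 0.000200454.
Correction k=2: B_{4}/4! · (f^{(3)}(26) − f^{(3)}(12)) = −1/720 · (-1.49406e-08 − (-3.34898e-06)) = -4.63061e-09.
After k=2: 0.000200450.
Correction k=3: B_{6}/6! · (f^{(5)}(26) − f^{(5)}(12)) = 1/30240 · (-1.23768e-09 − (-1.30238e-06)) = 4.30272e-11.
After k=3: 0.000200450.
Correction k=4: B_{8}/8! · (f^{(7)}(26) − f^{(7)}(12)) = −1/1209600 · (-1.64780e-10 − (-8.13988e-07)) = -6.72804e-13.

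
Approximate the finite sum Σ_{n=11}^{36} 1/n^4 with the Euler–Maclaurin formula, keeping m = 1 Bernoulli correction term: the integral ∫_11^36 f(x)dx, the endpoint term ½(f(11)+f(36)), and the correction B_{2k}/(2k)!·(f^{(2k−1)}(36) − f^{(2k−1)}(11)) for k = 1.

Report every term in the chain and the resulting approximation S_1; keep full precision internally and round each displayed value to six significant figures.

The integral term ∫_11^36 1/x^4 dx = 0.000243294.
Boundary: ½(f(11) + f(36)) = ½(6.83013e-05 + 5.95374e-07) = 3.44484e-05.
Integral + boundary = 0.000277742.
Order-1 term: 1/12 · (-6.61527e-08 − (-2.48369e-05)) = 2.06423e-06.

S_1 ≈ 0.000279806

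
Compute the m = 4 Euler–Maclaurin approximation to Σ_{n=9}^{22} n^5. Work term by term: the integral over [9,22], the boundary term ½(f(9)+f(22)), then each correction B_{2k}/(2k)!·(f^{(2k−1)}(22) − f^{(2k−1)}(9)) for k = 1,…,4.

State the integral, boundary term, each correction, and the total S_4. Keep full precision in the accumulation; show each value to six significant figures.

The integral term ∫_9^22 x^5 dx = 1.88081e+07.
½[f(9) + f(22)] = ½[59049.0 + 5.15363e+06] = 2.60634e+06.
So far: 2.14144e+07.
k=1: B_{2}/(2)! × [f^{(1)}(22) − f^{(1)}(9)] = 1/12 × (1.17128e+06 − 32805.0) = 94872.9.
After k=1: 2.15093e+07.
k=2: B_{4}/(4)! × [f^{(3)}(22) − f^{(3)}(9)] = −1/720 × (29040.0 − 4860.00) = -33.5833.
After k=2: 2.15093e+07.
k=3: B_{6}/(6)! × [f^{(5)}(22) − f^{(5)}(9)] = 1/30240 × (120.000 − 120.000) = 0.00000.
After k=3: 2.15093e+07.
k=4: B_{8}/(8)! × [f^{(7)}(22) − f^{(7)}(9)] = −1/1209600 × (0.00000 − 0.00000) = 0.00000.

S_4 ≈ 2.15093e+07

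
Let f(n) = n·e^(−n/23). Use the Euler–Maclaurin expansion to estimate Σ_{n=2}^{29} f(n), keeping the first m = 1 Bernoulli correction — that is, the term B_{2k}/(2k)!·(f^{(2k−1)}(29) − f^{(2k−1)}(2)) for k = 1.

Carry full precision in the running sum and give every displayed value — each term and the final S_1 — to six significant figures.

S_1 ≈ 193.107

The integral term ∫_2^29 x·e^(−x/23) dx = 188.157.
Endpoint term: (f(2) + f(29))/2 = (1.83343 + 8.21882)/2 = 5.02613.
So far: 193.183.
Correction k=1: B_{2}/2! · (f^{(1)}(29) − f^{(1)}(2)) = 1/12 · (-0.0739324 − 0.837002) = -0.0759112.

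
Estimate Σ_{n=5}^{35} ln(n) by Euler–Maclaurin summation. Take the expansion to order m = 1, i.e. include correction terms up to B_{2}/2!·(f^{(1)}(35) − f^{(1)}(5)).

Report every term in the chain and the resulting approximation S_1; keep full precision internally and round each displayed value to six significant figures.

S_1 ≈ 88.9581

The integral term ∫_5^35 ln(x) dx = 86.3900.
Boundary: ½(f(5) + f(35)) = ½(1.60944 + 3.55535) = 2.58239.
So far: 88.9724.
Correction k=1: B_{2}/2! · (f^{(1)}(35) − f^{(1)}(5)) = 1/12 · (0.0285714 − 0.200000) = -0.0142857.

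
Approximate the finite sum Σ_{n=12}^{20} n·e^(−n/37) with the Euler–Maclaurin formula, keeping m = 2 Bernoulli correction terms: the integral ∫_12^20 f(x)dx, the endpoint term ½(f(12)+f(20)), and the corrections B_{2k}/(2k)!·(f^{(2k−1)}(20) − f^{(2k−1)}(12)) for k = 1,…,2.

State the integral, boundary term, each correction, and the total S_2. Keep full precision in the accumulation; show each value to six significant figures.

S_2 ≈ 92.6196

∫_12^20 x·e^(−x/37) dx evaluates to 82.4756.
Endpoint term: (f(12) + f(20))/2 = (8.67619 + 11.6487)/2 = 10.1624.
Integral + boundary = 92.6380.
Correction k=1: B_{2}/2! · (f^{(1)}(20) − f^{(1)}(12)) = 1/12 · (0.267605 − 0.488524) = -0.0184100.
Running total after k=1: 92.6196.
Correction k=2: B_{4}/4! · (f^{(3)}(20) − f^{(3)}(12)) = −1/720 · (0.00104636 − 0.00141312) = 5.09379e-07.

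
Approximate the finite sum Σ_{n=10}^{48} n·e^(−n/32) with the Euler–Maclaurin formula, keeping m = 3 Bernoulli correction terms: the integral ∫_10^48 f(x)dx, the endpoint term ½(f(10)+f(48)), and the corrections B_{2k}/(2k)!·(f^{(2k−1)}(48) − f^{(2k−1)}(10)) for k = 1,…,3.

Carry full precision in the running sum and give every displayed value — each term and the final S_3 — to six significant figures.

∫_10^48 x·e^(−x/32) dx evaluates to 412.078.
Boundary: ½(f(10) + f(48)) = ½(7.31616 + 10.7102) = 9.01320.
Integral + boundary = 421.091.
Order-1 term: 1/12 · (-0.111565 − 0.502986) = -0.0512126.
Running total after k=1: 421.040.
Order-2 term: −1/720 · (0.000326851 − 0.00192013) = 2.21289e-06.
Running total after k=2: 421.040.
Order-3 term: 1/30240 · (7.44777e-07 − 3.27058e-06) = -8.35251e-11.

S_3 ≈ 421.040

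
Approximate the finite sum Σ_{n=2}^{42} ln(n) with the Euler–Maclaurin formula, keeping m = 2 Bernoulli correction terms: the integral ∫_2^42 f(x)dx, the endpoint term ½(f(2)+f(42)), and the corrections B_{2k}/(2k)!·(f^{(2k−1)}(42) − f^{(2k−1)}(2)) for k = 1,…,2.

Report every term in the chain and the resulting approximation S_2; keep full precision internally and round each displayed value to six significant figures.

S_2 ≈ 117.772

Integral: ∫_2^42 ln(x) dx = 115.596.
Endpoint term: (f(2) + f(42))/2 = (0.693147 + 3.73767)/2 = 2.21541.
Running total after boundary: 117.811.
Order-1 term: 1/12 · (0.0238095 − 0.500000) = -0.0396825.
After k=1: 117.772.
Order-2 term: −1/720 · (2.69949e-05 − 0.250000) = 0.000347185.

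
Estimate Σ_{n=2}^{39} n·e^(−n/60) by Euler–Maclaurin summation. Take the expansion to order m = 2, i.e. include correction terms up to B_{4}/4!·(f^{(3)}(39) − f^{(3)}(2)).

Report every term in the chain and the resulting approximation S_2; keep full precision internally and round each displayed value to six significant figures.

The integral term ∫_2^39 x·e^(−x/60) dx = 497.092.
Boundary: ½(f(2) + f(39)) = ½(1.93443 + 20.3598) = 11.1471.
So far: 508.239.
Order-1 term: 1/12 · (0.182716 − 0.934976) = -0.0626883.
Partial sum through k=1: 508.176.
Order-2 term: −1/720 · (0.000340780 − 0.000797058) = 6.33719e-07.

S_2 ≈ 508.176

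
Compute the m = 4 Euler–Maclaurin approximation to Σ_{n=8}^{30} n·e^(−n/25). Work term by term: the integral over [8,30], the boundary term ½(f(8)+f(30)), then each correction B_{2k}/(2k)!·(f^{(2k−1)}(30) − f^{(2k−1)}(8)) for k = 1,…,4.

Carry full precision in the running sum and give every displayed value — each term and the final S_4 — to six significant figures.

Integral: ∫_8^30 x·e^(−x/25) dx = 184.931.
Boundary: ½(f(8) + f(30)) = ½(5.80919 + 9.03583) = 7.42251.
So far: 192.353.
k=1: B_{2}/(2)! × [f^{(1)}(30) − f^{(1)}(8)] = 1/12 × (-0.0602388 − 0.493781) = -0.0461683.
Partial sum through k=1: 192.307.
k=2: B_{4}/(4)! × [f^{(3)}(30) − f^{(3)}(8)] = −1/720 × (0.000867439 − 0.00311373) = 3.11984e-06.
Partial sum through k=2: 192.307.
k=3: B_{6}/(6)! × [f^{(5)}(30) − f^{(5)}(8)] = 1/30240 × (2.93002e-06 − 8.69985e-06) = -1.90801e-10.
Partial sum through k=3: 192.307.
k=4: B_{8}/(8)! × [f^{(7)}(30) − f^{(7)}(8)] = −1/1209600 × (7.15541e-09 − 1.98684e-08) = 1.05100e-14.

S_4 ≈ 192.307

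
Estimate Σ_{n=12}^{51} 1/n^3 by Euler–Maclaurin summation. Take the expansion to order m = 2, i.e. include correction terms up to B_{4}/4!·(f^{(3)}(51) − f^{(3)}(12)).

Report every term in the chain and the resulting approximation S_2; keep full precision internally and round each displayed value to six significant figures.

The integral term ∫_12^51 1/x^3 dx = 0.00327999.
Boundary: ½(f(12) + f(51)) = ½(0.000578704 + 7.53858e-06) = 0.000293121.
So far: 0.00357311.
Correction k=1: B_{2}/2! · (f^{(1)}(51) − f^{(1)}(12)) = 1/12 · (-4.43446e-07 − (-0.000144676)) = 1.20194e-05.
After k=1: 0.00358513.
Correction k=2: B_{4}/4! · (f^{(3)}(51) − f^{(3)}(12)) = −1/720 · (-3.40981e-09 − (-2.00939e-05)) = -2.79034e-08.

S_2 ≈ 0.00358510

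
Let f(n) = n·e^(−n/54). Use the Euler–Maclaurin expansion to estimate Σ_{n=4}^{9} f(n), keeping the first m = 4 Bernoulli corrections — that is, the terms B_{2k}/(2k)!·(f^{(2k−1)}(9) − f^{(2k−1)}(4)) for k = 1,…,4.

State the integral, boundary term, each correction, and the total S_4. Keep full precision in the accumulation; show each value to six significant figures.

S_4 ≈ 34.3070

Integral: ∫_4^9 x·e^(−x/54) dx = 28.6535.
Endpoint term: (f(4) + f(9))/2 = (3.71441 + 7.61834)/2 = 5.66637.
Running total after boundary: 34.3198.
Order-1 term: 1/12 · (0.705401 − 0.859818) = -0.0128680.
Partial sum through k=1: 34.3070.
Order-2 term: −1/720 · (0.000822485 − 0.000931764) = 1.51777e-07.
Partial sum through k=2: 34.3070.
Order-3 term: 1/30240 · (4.81160e-07 − 5.37951e-07) = -1.87802e-12.
Partial sum through k=3: 34.3070.
Order-4 term: −1/1209600 · (2.33285e-10 − 2.59385e-10) = 2.15772e-17.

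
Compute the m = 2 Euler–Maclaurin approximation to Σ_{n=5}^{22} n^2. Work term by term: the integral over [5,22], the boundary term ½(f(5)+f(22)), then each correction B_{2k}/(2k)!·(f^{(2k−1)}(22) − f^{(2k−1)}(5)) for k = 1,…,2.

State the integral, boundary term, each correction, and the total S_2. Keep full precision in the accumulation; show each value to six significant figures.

S_2 ≈ 3765.00

The integral term ∫_5^22 x^2 dx = 3507.67.
½[f(5) + f(22)] = ½[25.0000 + 484.000] = 254.500.
So far: 3762.17.
k=1: B_{2}/(2)! × [f^{(1)}(22) − f^{(1)}(5)] = 1/12 × (44.0000 − 10.0000) = 2.83333.
After k=1: 3765.00.
k=2: B_{4}/(4)! × [f^{(3)}(22) − f^{(3)}(5)] = −1/720 × (0.00000 − 0.00000) = 0.00000.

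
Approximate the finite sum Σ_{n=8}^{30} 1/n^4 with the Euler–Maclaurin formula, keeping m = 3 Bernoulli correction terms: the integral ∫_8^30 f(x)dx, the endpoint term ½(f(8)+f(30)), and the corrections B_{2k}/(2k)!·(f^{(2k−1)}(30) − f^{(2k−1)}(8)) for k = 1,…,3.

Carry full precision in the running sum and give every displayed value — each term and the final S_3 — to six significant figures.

∫_8^30 1/x^4 dx evaluates to 0.000638696.
Boundary: ½(f(8) + f(30)) = ½(0.000244141 + 1.23457e-06) = 0.000122688.
So far: 0.000761384.
k=1: B_{2}/(2)! × [f^{(1)}(30) − f^{(1)}(8)] = 1/12 × (-1.64609e-07 − (-0.000122070)) = 1.01588e-05.
After k=1: 0.000771542.
k=2: B_{4}/(4)! × [f^{(3)}(30) − f^{(3)}(8)] = −1/720 × (-5.48697e-09 − (-5.72205e-05)) = -7.94652e-08.
After k=2: 0.000771463.
k=3: B_{6}/(6)! × [f^{(5)}(30) − f^{(5)}(8)] = 1/30240 × (-3.41411e-10 − (-5.00679e-05)) = 1.65567e-09.

S_3 ≈ 0.000771465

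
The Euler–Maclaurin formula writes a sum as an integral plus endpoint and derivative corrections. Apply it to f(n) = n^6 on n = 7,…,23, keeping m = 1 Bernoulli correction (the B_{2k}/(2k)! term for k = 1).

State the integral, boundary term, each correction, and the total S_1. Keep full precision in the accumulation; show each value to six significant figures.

S_1 ≈ 5.63573e+08

∫_7^23 x^6 dx evaluates to 4.86286e+08.
½[f(7) + f(23)] = ½[117649 + 1.48036e+08] = 7.40768e+07.
Integral + boundary = 5.60363e+08.
Correction k=1: B_{2}/2! · (f^{(1)}(23) − f^{(1)}(7)) = 1/12 · (3.86181e+07 − 100842) = 3.20977e+06.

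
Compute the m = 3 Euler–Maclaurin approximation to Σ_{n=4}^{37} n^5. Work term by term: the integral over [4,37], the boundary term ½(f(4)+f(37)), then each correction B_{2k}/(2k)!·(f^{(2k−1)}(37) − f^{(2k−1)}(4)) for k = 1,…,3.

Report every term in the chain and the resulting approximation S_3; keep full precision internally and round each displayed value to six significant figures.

Integral: ∫_4^37 x^5 dx = 4.27620e+08.
Boundary: ½(f(4) + f(37)) = ½(1024.00 + 6.93440e+07) = 3.46725e+07.
Integral + boundary = 4.62293e+08.
Correction k=1: B_{2}/2! · (f^{(1)}(37) − f^{(1)}(4)) = 1/12 · (9.37080e+06 − 1280.00) = 780794.
Running total after k=1: 4.63074e+08.
Correction k=2: B_{4}/4! · (f^{(3)}(37) − f^{(3)}(4)) = −1/720 · (82140.0 − 960.000) = -112.750.
Running total after k=2: 4.63074e+08.
Correction k=3: B_{6}/6! · (f^{(5)}(37) − f^{(5)}(4)) = 1/30240 · (120.000 − 120.000) = 0.00000.

S_3 ≈ 4.63074e+08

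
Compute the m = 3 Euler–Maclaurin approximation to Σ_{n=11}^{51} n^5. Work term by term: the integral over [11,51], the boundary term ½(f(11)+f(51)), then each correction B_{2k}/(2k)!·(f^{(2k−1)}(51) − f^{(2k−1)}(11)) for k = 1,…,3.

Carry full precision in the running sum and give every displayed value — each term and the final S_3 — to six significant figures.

Integral: ∫_11^51 x^5 dx = 2.93242e+09.
Boundary: ½(f(11) + f(51)) = ½(161051 + 3.45025e+08) = 1.72593e+08.
So far: 3.10501e+09.
k=1: B_{2}/(2)! × [f^{(1)}(51) − f^{(1)}(11)] = 1/12 × (3.38260e+07 − 73205.0) = 2.81273e+06.
Running total after k=1: 3.10783e+09.
k=2: B_{4}/(4)! × [f^{(3)}(51) − f^{(3)}(11)] = −1/720 × (156060 − 7260.00) = -206.667.
Running total after k=2: 3.10783e+09.
k=3: B_{6}/(6)! × [f^{(5)}(51) − f^{(5)}(11)] = 1/30240 × (120.000 − 120.000) = 0.00000.

S_3 ≈ 3.10783e+09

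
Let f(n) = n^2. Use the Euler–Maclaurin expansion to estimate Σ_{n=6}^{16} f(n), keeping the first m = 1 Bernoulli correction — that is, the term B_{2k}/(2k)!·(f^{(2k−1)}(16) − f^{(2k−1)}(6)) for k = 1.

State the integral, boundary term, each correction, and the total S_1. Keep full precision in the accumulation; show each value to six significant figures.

S_1 ≈ 1441.00

∫_6^16 x^2 dx evaluates to 1293.33.
½[f(6) + f(16)] = ½[36.0000 + 256.000] = 146.000.
Integral + boundary = 1439.33.
Correction k=1: B_{2}/2! · (f^{(1)}(16) − f^{(1)}(6)) = 1/12 · (32.0000 − 12.0000) = 1.66667.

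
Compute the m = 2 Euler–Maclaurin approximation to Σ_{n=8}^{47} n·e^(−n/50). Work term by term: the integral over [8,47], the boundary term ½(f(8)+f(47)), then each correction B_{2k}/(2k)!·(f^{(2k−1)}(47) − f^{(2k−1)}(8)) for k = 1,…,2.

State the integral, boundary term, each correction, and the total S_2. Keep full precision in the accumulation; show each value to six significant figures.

S_2 ≈ 589.203

∫_8^47 x·e^(−x/50) dx evaluates to 576.672.
½[f(8) + f(47)] = ½[6.81715 + 18.3595] = 12.5883.
Integral + boundary = 589.260.
Correction k=1: B_{2}/2! · (f^{(1)}(47) − f^{(1)}(8)) = 1/12 · (0.0234377 − 0.715801) = -0.0576969.
After k=1: 589.203.
Correction k=2: B_{4}/4! · (f^{(3)}(47) − f^{(3)}(8)) = −1/720 · (0.000321877 − 0.000968035) = 8.97442e-07.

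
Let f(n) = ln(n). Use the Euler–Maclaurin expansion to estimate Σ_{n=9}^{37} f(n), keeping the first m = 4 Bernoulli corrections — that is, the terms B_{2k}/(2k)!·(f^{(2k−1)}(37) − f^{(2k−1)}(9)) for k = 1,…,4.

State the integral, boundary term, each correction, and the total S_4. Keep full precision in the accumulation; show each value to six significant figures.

Integral: ∫_9^37 ln(x) dx = 85.8289.
½[f(9) + f(37)] = ½[2.19722 + 3.61092] = 2.90407.
Integral + boundary = 88.7330.
Order-1 term: 1/12 · (0.0270270 − 0.111111) = -0.00700701.
Partial sum through k=1: 88.7260.
Order-2 term: −1/720 · (3.94843e-05 − 0.00274348) = 3.75556e-06.
Partial sum through k=2: 88.7260.
Order-3 term: 1/30240 · (3.46101e-07 − 0.000406442) = -1.34291e-08.
Partial sum through k=3: 88.7260.
Order-4 term: −1/1209600 · (7.58439e-09 − 0.000150534) = 1.24443e-10.

S_4 ≈ 88.7260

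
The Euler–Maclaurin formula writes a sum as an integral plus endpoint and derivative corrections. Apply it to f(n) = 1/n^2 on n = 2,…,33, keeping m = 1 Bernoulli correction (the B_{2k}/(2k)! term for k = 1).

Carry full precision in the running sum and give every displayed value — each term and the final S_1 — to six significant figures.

The integral term ∫_2^33 1/x^2 dx = 0.469697.
Boundary: ½(f(2) + f(33)) = ½(0.250000 + 0.000918274) = 0.125459.
So far: 0.595156.
k=1: B_{2}/(2)! × [f^{(1)}(33) − f^{(1)}(2)] = 1/12 × (-5.56529e-05 − (-0.250000)) = 0.0208287.

S_1 ≈ 0.615985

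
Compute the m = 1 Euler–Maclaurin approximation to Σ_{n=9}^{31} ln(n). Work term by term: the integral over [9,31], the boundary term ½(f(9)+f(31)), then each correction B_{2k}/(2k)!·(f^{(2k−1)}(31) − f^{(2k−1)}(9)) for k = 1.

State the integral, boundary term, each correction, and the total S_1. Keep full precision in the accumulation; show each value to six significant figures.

S_1 ≈ 67.4876

∫_9^31 ln(x) dx evaluates to 64.6786.
½[f(9) + f(31)] = ½[2.19722 + 3.43399] = 2.81561.
Running total after boundary: 67.4942.
Order-1 term: 1/12 · (0.0322581 − 0.111111) = -0.00657109.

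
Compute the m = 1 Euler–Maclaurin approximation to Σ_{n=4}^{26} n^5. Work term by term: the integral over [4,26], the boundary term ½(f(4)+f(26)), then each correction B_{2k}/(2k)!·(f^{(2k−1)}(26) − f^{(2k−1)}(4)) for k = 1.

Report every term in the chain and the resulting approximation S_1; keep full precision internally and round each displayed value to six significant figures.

S_1 ≈ 5.76168e+07

∫_4^26 x^5 dx evaluates to 5.14853e+07.
Endpoint term: (f(4) + f(26))/2 = (1024.00 + 1.18814e+07)/2 = 5.94120e+06.
So far: 5.74265e+07.
Correction k=1: B_{2}/2! · (f^{(1)}(26) − f^{(1)}(4)) = 1/12 · (2.28488e+06 − 1280.00) = 190300.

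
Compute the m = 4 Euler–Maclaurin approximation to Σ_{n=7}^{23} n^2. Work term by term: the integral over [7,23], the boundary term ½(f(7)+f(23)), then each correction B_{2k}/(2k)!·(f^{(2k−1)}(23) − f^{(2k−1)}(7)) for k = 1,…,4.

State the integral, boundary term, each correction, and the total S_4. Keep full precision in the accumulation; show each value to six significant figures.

The integral term ∫_7^23 x^2 dx = 3941.33.
Endpoint term: (f(7) + f(23))/2 = (49.0000 + 529.000)/2 = 289.000.
Running total after boundary: 4230.33.
Order-1 term: 1/12 · (46.0000 − 14.0000) = 2.66667.
After k=1: 4233.00.
Order-2 term: −1/720 · (0.00000 − 0.00000) = 0.00000.
After k=2: 4233.00.
Order-3 term: 1/30240 · (0.00000 − 0.00000) = 0.00000.
After k=3: 4233.00.
Order-4 term: −1/1209600 · (0.00000 − 0.00000) = 0.00000.

S_4 ≈ 4233.00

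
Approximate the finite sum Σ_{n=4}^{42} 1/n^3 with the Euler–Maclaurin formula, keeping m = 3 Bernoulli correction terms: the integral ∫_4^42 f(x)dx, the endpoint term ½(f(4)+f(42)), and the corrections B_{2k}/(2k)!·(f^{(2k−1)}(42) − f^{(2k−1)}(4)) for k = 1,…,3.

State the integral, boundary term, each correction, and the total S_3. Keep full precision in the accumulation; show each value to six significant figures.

Integral: ∫_4^42 1/x^3 dx = 0.0309666.
Endpoint term: (f(4) + f(42))/2 = (0.0156250 + 1.34975e-05)/2 = 0.00781925.
So far: 0.0387858.
Correction k=1: B_{2}/2! · (f^{(1)}(42) − f^{(1)}(4)) = 1/12 · (-9.64104e-07 − (-0.0117188)) = 0.000976482.
Running total after k=1: 0.0397623.
Correction k=2: B_{4}/4! · (f^{(3)}(42) − f^{(3)}(4)) = −1/720 · (-1.09309e-08 − (-0.0146484)) = -2.03450e-05.
Running total after k=2: 0.0397419.
Correction k=3: B_{6}/6! · (f^{(5)}(42) − f^{(5)}(4)) = 1/30240 · (-2.60259e-10 − (-0.0384521)) = 1.27157e-06.

S_3 ≈ 0.0397432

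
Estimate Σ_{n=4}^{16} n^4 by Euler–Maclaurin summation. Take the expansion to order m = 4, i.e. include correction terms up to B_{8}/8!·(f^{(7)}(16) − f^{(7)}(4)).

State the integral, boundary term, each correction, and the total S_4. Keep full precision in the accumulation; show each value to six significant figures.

S_4 ≈ 243750

The integral term ∫_4^16 x^4 dx = 209510.
Boundary: ½(f(4) + f(16)) = ½(256.000 + 65536.0) = 32896.0.
Running total after boundary: 242406.
k=1: B_{2}/(2)! × [f^{(1)}(16) − f^{(1)}(4)] = 1/12 × (16384.0 − 256.000) = 1344.00.
Partial sum through k=1: 243750.
k=2: B_{4}/(4)! × [f^{(3)}(16) − f^{(3)}(4)] = −1/720 × (384.000 − 96.0000) = -0.400000.
Partial sum through k=2: 243750.
k=3: B_{6}/(6)! × [f^{(5)}(16) − f^{(5)}(4)] = 1/30240 × (0.00000 − 0.00000) = 0.00000.
Partial sum through k=3: 243750.
k=4: B_{8}/(8)! × [f^{(7)}(16) − f^{(7)}(4)] = −1/1209600 × (0.00000 − 0.00000) = 0.00000.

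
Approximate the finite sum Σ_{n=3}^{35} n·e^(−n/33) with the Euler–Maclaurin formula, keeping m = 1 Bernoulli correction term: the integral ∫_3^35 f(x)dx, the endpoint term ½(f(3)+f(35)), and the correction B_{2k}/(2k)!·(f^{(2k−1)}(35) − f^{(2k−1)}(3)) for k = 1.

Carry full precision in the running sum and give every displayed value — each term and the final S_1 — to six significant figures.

S_1 ≈ 315.146

The integral term ∫_3^35 x·e^(−x/33) dx = 307.788.
½[f(3) + f(35)] = ½[2.73930 + 12.1186] = 7.42895.
Running total after boundary: 315.217.
k=1: B_{2}/(2)! × [f^{(1)}(35) − f^{(1)}(3)] = 1/12 × (-0.0209846 − 0.830092) = -0.0709230.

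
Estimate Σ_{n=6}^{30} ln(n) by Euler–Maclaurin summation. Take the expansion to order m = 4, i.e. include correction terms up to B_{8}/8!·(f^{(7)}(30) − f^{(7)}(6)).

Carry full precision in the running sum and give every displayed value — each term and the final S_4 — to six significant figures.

The integral term ∫_6^30 ln(x) dx = 67.2854.
½[f(6) + f(30)] = ½[1.79176 + 3.40120] = 2.59648.
Running total after boundary: 69.8818.
Correction k=1: B_{2}/2! · (f^{(1)}(30) − f^{(1)}(6)) = 1/12 · (0.0333333 − 0.166667) = -0.0111111.
Partial sum through k=1: 69.8707.
Correction k=2: B_{4}/4! · (f^{(3)}(30) − f^{(3)}(6)) = −1/720 · (7.40741e-05 − 0.00925926) = 1.27572e-05.
Partial sum through k=2: 69.8707.
Correction k=3: B_{6}/6! · (f^{(5)}(30) − f^{(5)}(6)) = 1/30240 · (9.87654e-07 − 0.00308642) = -1.02031e-07.
Partial sum through k=3: 69.8707.
Correction k=4: B_{8}/8! · (f^{(7)}(30) − f^{(7)}(6)) = −1/1209600 · (3.29218e-08 − 0.00257202) = 2.12631e-09.

S_4 ≈ 69.8707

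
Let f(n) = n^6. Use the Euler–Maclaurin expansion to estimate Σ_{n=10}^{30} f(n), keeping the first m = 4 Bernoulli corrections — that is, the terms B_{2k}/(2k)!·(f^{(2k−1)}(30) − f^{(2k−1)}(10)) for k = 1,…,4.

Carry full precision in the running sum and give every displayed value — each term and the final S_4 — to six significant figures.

The integral term ∫_10^30 x^6 dx = 3.12286e+09.
Endpoint term: (f(10) + f(30))/2 = (1.00000e+06 + 7.29000e+08)/2 = 3.65000e+08.
Running total after boundary: 3.48786e+09.
k=1: B_{2}/(2)! × [f^{(1)}(30) − f^{(1)}(10)] = 1/12 × (1.45800e+08 − 600000) = 1.21000e+07.
Running total after k=1: 3.49996e+09.
k=2: B_{4}/(4)! × [f^{(3)}(30) − f^{(3)}(10)] = −1/720 × (3.24000e+06 − 120000) = -4333.33.
Running total after k=2: 3.49995e+09.
k=3: B_{6}/(6)! × [f^{(5)}(30) − f^{(5)}(10)] = 1/30240 × (21600.0 − 7200.00) = 0.476190.
Running total after k=3: 3.49995e+09.
k=4: B_{8}/(8)! × [f^{(7)}(30) − f^{(7)}(10)] = −1/1209600 × (0.00000 − 0.00000) = 0.00000.

S_4 ≈ 3.49995e+09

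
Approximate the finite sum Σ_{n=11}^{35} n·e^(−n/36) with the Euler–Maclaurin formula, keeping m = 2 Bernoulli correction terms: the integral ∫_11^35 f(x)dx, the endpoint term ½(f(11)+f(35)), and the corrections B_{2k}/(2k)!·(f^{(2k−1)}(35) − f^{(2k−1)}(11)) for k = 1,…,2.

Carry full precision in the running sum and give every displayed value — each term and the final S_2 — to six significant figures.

S_2 ≈ 290.364

The integral term ∫_11^35 x·e^(−x/36) dx = 279.735.
Endpoint term: (f(11) + f(35))/2 = (8.10385 + 13.2385)/2 = 10.6712.
So far: 290.406.
Correction k=1: B_{2}/2! · (f^{(1)}(35) − f^{(1)}(11)) = 1/12 · (0.0105067 − 0.511607) = -0.0417584.
Running total after k=1: 290.364.
Correction k=2: B_{4}/4! · (f^{(3)}(35) − f^{(3)}(11)) = −1/720 · (0.000591813 − 0.00153166) = 1.30535e-06.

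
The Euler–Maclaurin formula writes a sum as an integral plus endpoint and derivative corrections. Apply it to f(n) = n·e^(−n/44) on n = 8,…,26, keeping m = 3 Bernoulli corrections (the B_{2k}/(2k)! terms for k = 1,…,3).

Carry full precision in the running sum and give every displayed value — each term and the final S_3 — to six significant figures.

S_3 ≈ 212.347

∫_8^26 x·e^(−x/44) dx evaluates to 201.850.
½[f(8) + f(26)] = ½[6.67002 + 14.3994] = 10.5347.
Integral + boundary = 212.385.
Correction k=1: B_{2}/2! · (f^{(1)}(26) − f^{(1)}(8)) = 1/12 · (0.226564 − 0.682161) = -0.0379664.
Partial sum through k=1: 212.347.
Correction k=2: B_{4}/4! · (f^{(3)}(26) − f^{(3)}(8)) = −1/720 · (0.000689159 − 0.00121367) = 7.28489e-07.
Partial sum through k=2: 212.347.
Correction k=3: B_{6}/6! · (f^{(5)}(26) − f^{(5)}(8)) = 1/30240 · (6.51493e-07 − 1.07179e-06) = -1.38987e-11.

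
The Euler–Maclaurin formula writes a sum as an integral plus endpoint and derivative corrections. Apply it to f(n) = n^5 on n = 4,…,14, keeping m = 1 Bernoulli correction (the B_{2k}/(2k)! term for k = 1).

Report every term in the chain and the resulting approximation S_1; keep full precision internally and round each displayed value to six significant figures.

S_1 ≈ 1.53956e+06

The integral term ∫_4^14 x^5 dx = 1.25424e+06.
Endpoint term: (f(4) + f(14))/2 = (1024.00 + 537824)/2 = 269424.
So far: 1.52366e+06.
Order-1 term: 1/12 · (192080 − 1280.00) = 15900.0.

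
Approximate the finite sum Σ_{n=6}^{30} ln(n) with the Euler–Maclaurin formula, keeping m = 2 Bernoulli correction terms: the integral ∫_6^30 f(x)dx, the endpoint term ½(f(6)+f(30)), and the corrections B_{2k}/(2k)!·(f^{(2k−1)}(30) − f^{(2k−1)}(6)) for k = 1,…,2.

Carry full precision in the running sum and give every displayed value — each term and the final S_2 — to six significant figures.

S_2 ≈ 69.8707

∫_6^30 ln(x) dx evaluates to 67.2854.
Endpoint term: (f(6) + f(30))/2 = (1.79176 + 3.40120)/2 = 2.59648.
So far: 69.8818.
Correction k=1: B_{2}/2! · (f^{(1)}(30) − f^{(1)}(6)) = 1/12 · (0.0333333 − 0.166667) = -0.0111111.
Partial sum through k=1: 69.8707.
Correction k=2: B_{4}/4! · (f^{(3)}(30) − f^{(3)}(6)) = −1/720 · (7.40741e-05 − 0.00925926) = 1.27572e-05.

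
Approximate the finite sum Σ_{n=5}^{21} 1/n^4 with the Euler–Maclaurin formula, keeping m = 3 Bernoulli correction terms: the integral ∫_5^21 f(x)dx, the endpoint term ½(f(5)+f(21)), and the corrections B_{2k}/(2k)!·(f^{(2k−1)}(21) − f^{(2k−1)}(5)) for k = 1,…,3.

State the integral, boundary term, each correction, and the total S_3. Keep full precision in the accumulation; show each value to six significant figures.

∫_5^21 1/x^4 dx evaluates to 0.00263067.
Endpoint term: (f(5) + f(21))/2 = (0.00160000 + 5.14189e-06)/2 = 0.000802571.
Integral + boundary = 0.00343324.
Correction k=1: B_{2}/2! · (f^{(1)}(21) − f^{(1)}(5)) = 1/12 · (-9.79408e-07 − (-0.00128000)) = 0.000106585.
After k=1: 0.00353983.
Correction k=2: B_{4}/4! · (f^{(3)}(21) − f^{(3)}(5)) = −1/720 · (-6.66264e-08 − (-0.00153600)) = -2.13324e-06.
After k=2: 0.00353770.
Correction k=3: B_{6}/6! · (f^{(5)}(21) − f^{(5)}(5)) = 1/30240 · (-8.46049e-09 − (-0.00344064)) = 1.13777e-07.

S_3 ≈ 0.00353781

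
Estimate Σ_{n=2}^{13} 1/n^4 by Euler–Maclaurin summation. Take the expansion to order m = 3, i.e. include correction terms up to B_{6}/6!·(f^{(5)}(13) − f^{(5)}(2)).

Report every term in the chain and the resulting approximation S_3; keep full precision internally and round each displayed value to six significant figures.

∫_2^13 1/x^4 dx evaluates to 0.0415149.
½[f(2) + f(13)] = ½[0.0625000 + 3.50128e-05] = 0.0312675.
So far: 0.0727825.
k=1: B_{2}/(2)! × [f^{(1)}(13) − f^{(1)}(2)] = 1/12 × (-1.07732e-05 − (-0.125000)) = 0.0104158.
After k=1: 0.0831982.
k=2: B_{4}/(4)! × [f^{(3)}(13) − f^{(3)}(2)] = −1/720 × (-1.91240e-06 − (-0.937500)) = -0.00130208.
After k=2: 0.0818961.
k=3: B_{6}/(6)! × [f^{(5)}(13) − f^{(5)}(2)] = 1/30240 × (-6.33693e-07 − (-13.1250)) = 0.000434028.

S_3 ≈ 0.0823302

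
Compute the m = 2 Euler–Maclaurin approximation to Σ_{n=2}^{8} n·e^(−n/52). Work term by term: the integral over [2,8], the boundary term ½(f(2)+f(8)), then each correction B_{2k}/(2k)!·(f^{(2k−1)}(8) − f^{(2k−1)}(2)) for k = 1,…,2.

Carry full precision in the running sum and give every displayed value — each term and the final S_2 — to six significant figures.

S_2 ≈ 31.3256

The integral term ∫_2^8 x·e^(−x/52) dx = 26.9503.
Boundary: ½(f(2) + f(8)) = ½(1.92454 + 6.85923) = 4.39188.
Integral + boundary = 31.3422.
Correction k=1: B_{2}/2! · (f^{(1)}(8) − f^{(1)}(2)) = 1/12 · (0.725496 − 0.925258) = -0.0166469.
After k=1: 31.3256.
Correction k=2: B_{4}/4! · (f^{(3)}(8) − f^{(3)}(2)) = −1/720 · (0.000902479 − 0.00105392) = 2.10333e-07.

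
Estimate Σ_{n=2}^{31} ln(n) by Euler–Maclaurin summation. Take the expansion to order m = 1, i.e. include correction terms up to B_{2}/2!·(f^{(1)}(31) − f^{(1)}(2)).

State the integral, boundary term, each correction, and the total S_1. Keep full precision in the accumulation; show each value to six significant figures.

S_1 ≈ 78.0919

The integral term ∫_2^31 ln(x) dx = 76.0673.
½[f(2) + f(31)] = ½[0.693147 + 3.43399] = 2.06357.
Running total after boundary: 78.1309.
Order-1 term: 1/12 · (0.0322581 − 0.500000) = -0.0389785.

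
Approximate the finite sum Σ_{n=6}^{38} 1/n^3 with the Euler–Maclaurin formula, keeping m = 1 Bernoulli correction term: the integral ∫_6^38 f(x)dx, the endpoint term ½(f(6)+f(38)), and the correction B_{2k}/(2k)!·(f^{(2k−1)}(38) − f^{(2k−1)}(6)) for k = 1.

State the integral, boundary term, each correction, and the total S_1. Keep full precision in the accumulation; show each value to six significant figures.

The integral term ∫_6^38 1/x^3 dx = 0.0135426.
Endpoint term: (f(6) + f(38))/2 = (0.00462963 + 1.82242e-05)/2 = 0.00232393.
So far: 0.0158666.
Correction k=1: B_{2}/2! · (f^{(1)}(38) − f^{(1)}(6)) = 1/12 · (-1.43876e-06 − (-0.00231481)) = 0.000192781.

S_1 ≈ 0.0160593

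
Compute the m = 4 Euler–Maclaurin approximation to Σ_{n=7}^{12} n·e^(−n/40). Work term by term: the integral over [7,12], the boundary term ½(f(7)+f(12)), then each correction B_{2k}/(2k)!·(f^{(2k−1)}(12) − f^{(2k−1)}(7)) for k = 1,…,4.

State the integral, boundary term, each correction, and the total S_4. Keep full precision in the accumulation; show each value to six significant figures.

S_4 ≈ 44.6458

Integral: ∫_7^12 x·e^(−x/40) dx = 37.2773.
Boundary: ½(f(7) + f(12)) = ½(5.87620 + 8.88982) = 7.38301.
So far: 44.6603.
k=1: B_{2}/(2)! × [f^{(1)}(12) − f^{(1)}(7)] = 1/12 × (0.518573 − 0.692552) = -0.0144983.
Partial sum through k=1: 44.6458.
k=2: B_{4}/(4)! × [f^{(3)}(12) − f^{(3)}(7)] = −1/720 × (0.00125013 − 0.00148217) = 3.22272e-07.
Partial sum through k=2: 44.6458.
k=3: B_{6}/(6)! × [f^{(5)}(12) − f^{(5)}(7)] = 1/30240 × (1.36010e-06 − 1.58218e-06) = -7.34404e-12.
Partial sum through k=3: 44.6458.
k=4: B_{8}/(8)! × [f^{(7)}(12) − f^{(7)}(7)] = −1/1209600 × (1.21179e-09 − 1.39875e-09) = 1.54568e-16.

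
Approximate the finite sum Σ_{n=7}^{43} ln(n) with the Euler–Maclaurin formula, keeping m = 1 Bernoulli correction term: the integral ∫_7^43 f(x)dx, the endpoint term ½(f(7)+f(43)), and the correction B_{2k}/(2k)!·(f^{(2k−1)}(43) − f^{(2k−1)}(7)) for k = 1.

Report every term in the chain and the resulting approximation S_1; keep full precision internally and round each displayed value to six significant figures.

∫_7^43 ln(x) dx evaluates to 112.110.
½[f(7) + f(43)] = ½[1.94591 + 3.76120] = 2.85356.
So far: 114.964.
k=1: B_{2}/(2)! × [f^{(1)}(43) − f^{(1)}(7)] = 1/12 × (0.0232558 − 0.142857) = -0.00996678.

S_1 ≈ 114.954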